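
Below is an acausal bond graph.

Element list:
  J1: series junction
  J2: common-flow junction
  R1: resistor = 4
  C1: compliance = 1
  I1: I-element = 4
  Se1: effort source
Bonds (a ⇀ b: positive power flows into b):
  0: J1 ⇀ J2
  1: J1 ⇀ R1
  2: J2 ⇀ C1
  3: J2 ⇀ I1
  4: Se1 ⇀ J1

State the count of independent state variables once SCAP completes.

2  (C1, I1 all integral)

b4 |J1  (Se1: effort source, stroke at far end)
b2 |J2  (C1 outputs effort q/C1)
b3 |I1  (I1: I, integral causality)
b0 |J2  (J2 flow already set via bond 3)
b1 |J1  (J1 flow already set via bond 0)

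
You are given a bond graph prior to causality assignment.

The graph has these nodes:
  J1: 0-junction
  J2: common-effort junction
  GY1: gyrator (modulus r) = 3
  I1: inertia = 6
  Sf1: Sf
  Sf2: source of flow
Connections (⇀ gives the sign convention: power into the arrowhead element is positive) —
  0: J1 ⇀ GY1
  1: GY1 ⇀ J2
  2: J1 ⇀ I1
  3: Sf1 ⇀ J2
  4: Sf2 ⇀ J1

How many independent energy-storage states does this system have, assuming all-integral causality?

b3 |Sf1  (Sf1: flow source, stroke at near end)
b4 |Sf2  (Sf2 fixes flow; stroke at Sf2)
b1 |J2  (J2: last free bond brings effort in)
b0 |J1  (GY GY1: same side as bond 1)
b2 |I1  (0-jn J1 has e-setter on 0)

1  (I1 all integral)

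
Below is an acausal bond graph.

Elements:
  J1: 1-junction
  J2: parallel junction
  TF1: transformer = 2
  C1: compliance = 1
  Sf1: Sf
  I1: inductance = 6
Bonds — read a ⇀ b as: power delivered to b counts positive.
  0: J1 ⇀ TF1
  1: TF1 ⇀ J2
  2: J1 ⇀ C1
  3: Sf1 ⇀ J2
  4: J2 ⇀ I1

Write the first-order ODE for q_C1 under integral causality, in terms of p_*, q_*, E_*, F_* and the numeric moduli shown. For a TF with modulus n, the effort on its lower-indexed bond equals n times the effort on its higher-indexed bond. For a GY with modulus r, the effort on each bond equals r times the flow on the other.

bond 3 stroke→Sf1  (source Sf1 imposes f)
bond 2 stroke→J1  (C1: C, integral causality)
bond 0 stroke→TF1  (only one flow-in slot at J1)
bond 1 stroke→J2  (TF1: transformer flips bond 0)
bond 4 stroke→I1  (common-e at J2 fixed by 1)

dq_C1/dt = -F_Sf1/2 + p_I1/12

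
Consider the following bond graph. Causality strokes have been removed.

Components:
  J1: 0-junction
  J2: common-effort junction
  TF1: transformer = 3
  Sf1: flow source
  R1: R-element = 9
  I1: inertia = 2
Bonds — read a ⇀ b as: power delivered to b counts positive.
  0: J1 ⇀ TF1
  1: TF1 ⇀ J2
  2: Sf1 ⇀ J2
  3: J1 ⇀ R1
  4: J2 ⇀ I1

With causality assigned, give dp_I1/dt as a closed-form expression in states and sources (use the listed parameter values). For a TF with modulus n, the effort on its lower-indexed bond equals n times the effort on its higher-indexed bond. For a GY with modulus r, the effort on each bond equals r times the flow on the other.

b2 stroke→Sf1  (Sf1: flow source, stroke at near end)
b4 stroke→I1  (I1 outputs flow p/I1)
b1 stroke→J2  (J2: last free bond brings effort in)
b0 stroke→TF1  (through TF1, causality passes straight; one stroke at TF1)
b3 stroke→J1  (J1 needs exactly one e-in)

dp_I1/dt = F_Sf1 - p_I1/2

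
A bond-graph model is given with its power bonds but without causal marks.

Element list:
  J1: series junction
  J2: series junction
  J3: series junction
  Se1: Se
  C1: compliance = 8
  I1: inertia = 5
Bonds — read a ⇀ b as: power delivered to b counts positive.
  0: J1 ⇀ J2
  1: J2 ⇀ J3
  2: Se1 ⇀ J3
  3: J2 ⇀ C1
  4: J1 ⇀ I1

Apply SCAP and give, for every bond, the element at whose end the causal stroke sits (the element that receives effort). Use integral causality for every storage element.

bond 0 stroke at J1
bond 1 stroke at J2
bond 2 stroke at J3
bond 3 stroke at J2
bond 4 stroke at I1

β2 →J3  (Se1: effort source, stroke at far end)
β1 →J2  (closing 1-jn rule on J3)
β3 →J2  (prefer integral on C1)
β0 →J1  (J2 needs exactly one f-in)
β4 →I1  (only one flow-in slot at J1)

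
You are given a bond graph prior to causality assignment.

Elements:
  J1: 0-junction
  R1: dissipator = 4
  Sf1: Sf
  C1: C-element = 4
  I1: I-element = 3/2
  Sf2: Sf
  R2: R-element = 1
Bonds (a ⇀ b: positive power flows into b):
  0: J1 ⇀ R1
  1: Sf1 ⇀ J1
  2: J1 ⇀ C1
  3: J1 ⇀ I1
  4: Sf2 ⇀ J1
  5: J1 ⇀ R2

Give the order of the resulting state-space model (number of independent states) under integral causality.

#1 |Sf1  (Sf1 fixes flow; stroke at Sf1)
#4 |Sf2  (source Sf2 imposes f)
#2 |J1  (C1 outputs effort q/C1)
#0 |R1  (common-e at J1 fixed by 2)
#3 |I1  (common-e at J1 fixed by 2)
#5 |R2  (0-jn J1 has e-setter on 2)

2  (C1, I1 all integral)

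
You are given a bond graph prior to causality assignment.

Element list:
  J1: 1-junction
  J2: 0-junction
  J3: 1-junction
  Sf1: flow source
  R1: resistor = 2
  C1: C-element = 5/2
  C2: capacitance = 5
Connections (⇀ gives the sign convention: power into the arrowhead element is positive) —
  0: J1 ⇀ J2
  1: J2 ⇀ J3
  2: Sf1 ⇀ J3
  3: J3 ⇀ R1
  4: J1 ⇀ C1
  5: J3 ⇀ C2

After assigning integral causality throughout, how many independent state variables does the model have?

β2 stroke at Sf1  (Sf1 (Sf) sets flow on bond)
β1 stroke at J3  (1-jn J3 has f-setter on 2)
β3 stroke at J3  (common-f at J3 fixed by 2)
β5 stroke at J3  (J3 flow already set via bond 2)
β0 stroke at J2  (only one effort-in slot at J2)
β4 stroke at J1  (J1 flow already set via bond 0)

2  (C1, C2 all integral)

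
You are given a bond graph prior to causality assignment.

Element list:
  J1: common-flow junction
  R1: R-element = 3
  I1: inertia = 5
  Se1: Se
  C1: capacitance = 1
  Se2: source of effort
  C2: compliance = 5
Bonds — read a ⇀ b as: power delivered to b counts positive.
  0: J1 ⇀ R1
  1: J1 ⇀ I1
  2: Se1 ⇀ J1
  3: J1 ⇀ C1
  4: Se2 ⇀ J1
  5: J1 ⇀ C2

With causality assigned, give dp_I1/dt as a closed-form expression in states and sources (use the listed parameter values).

dp_I1/dt = E_Se1 + E_Se2 - 3*p_I1/5 - q_C1 - q_C2/5

b2 →J1  (Se1 (Se) sets effort on bond)
b4 →J1  (source Se2 imposes e)
b1 →I1  (I1 integral (f out))
b0 →J1  (J1 flow already set via bond 1)
b3 →J1  (common-f at J1 fixed by 1)
b5 →J1  (common-f at J1 fixed by 1)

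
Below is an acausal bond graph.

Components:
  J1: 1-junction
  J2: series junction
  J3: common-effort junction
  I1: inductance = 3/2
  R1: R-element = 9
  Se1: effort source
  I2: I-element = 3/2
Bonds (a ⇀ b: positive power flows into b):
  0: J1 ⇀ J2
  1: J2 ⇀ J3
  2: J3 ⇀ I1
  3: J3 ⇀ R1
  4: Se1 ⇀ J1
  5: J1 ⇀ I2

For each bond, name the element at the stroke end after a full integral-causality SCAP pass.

b0 stroke→J1
b1 stroke→J2
b2 stroke→I1
b3 stroke→J3
b4 stroke→J1
b5 stroke→I2

#4 stroke at J1  (Se1 (Se) sets effort on bond)
#2 stroke at I1  (I1 integral (f out))
#5 stroke at I2  (I2 integral (f out))
#0 stroke at J1  (common-f at J1 fixed by 5)
#1 stroke at J2  (J2: bond 0 brought flow, rest push out)
#3 stroke at J3  (J3 needs exactly one e-in)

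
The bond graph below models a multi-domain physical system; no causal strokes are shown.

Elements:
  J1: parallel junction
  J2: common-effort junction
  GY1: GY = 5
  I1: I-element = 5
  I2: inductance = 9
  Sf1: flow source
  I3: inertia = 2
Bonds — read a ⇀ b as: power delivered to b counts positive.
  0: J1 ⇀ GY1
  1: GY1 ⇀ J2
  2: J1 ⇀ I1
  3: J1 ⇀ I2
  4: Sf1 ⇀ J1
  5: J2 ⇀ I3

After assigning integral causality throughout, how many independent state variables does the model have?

3  (I1, I2, I3 all integral)

#4 stroke at Sf1  (source Sf1 imposes f)
#2 stroke at I1  (I1: I, integral causality)
#3 stroke at I2  (I2 integral (f out))
#0 stroke at J1  (J1 needs exactly one e-in)
#1 stroke at J2  (GY1 both-in/both-out from 0)
#5 stroke at I3  (J2: bond 1 brought effort, rest push out)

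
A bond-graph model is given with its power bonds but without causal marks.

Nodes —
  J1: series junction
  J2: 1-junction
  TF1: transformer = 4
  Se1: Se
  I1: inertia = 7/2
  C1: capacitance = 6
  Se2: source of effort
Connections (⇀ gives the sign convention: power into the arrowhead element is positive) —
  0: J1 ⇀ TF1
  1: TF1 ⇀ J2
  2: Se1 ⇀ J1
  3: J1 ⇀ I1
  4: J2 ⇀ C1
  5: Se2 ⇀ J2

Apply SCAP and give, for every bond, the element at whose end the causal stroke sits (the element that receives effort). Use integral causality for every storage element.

β2 |J1  (Se1 (Se) sets effort on bond)
β5 |J2  (Se2 (Se) sets effort on bond)
β3 |I1  (I1 integral (f out))
β0 |J1  (common-f at J1 fixed by 3)
β1 |TF1  (TF1: transformer flips bond 0)
β4 |J2  (common-f at J2 fixed by 1)

bond 0 stroke at J1
bond 1 stroke at TF1
bond 2 stroke at J1
bond 3 stroke at I1
bond 4 stroke at J2
bond 5 stroke at J2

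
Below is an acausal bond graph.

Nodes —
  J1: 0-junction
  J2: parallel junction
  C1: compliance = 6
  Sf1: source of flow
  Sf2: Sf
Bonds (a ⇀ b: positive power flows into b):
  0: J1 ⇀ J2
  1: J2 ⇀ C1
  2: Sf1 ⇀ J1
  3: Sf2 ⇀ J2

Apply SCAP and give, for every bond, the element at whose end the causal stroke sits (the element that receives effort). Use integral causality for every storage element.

bond 0 →J1
bond 1 →J2
bond 2 →Sf1
bond 3 →Sf2

β2 stroke→Sf1  (Sf1: flow source, stroke at near end)
β3 stroke→Sf2  (Sf2 fixes flow; stroke at Sf2)
β0 stroke→J1  (J1: last free bond brings effort in)
β1 stroke→J2  (only one effort-in slot at J2)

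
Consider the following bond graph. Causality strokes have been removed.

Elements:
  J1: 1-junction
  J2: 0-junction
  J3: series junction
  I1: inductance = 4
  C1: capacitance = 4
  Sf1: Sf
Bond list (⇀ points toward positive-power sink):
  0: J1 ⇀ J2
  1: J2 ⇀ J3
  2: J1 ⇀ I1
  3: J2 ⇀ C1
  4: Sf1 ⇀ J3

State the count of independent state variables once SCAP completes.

β4 |Sf1  (source Sf1 imposes f)
β1 |J3  (1-jn J3 has f-setter on 4)
β2 |I1  (prefer integral on I1)
β0 |J1  (1-jn J1 has f-setter on 2)
β3 |J2  (J2 needs exactly one e-in)

2  (C1, I1 all integral)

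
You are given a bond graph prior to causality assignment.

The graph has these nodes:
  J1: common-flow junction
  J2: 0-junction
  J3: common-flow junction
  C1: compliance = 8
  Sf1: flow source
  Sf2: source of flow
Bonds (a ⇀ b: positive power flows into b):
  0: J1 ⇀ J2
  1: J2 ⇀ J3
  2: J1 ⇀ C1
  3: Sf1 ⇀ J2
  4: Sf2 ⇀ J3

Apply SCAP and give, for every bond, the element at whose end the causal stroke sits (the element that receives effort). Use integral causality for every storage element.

bond 3 |Sf1  (source Sf1 imposes f)
bond 4 |Sf2  (source Sf2 imposes f)
bond 1 |J3  (J3: bond 4 brought flow, rest push out)
bond 0 |J2  (closing 0-jn rule on J2)
bond 2 |J1  (J1: bond 0 brought flow, rest push out)

β0 →J2
β1 →J3
β2 →J1
β3 →Sf1
β4 →Sf2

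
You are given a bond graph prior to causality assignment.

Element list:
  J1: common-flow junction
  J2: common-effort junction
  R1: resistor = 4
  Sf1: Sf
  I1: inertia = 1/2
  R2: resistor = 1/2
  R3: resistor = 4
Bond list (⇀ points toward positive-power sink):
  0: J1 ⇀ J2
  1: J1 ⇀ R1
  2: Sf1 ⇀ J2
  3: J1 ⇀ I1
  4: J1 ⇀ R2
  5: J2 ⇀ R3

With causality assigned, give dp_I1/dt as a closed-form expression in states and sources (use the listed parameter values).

β2 →Sf1  (Sf1 fixes flow; stroke at Sf1)
β3 →I1  (I1 outputs flow p/I1)
β0 →J1  (common-f at J1 fixed by 3)
β1 →J1  (common-f at J1 fixed by 3)
β4 →J1  (J1: bond 3 brought flow, rest push out)
β5 →J2  (closing 0-jn rule on J2)

dp_I1/dt = -4*F_Sf1 - 17*p_I1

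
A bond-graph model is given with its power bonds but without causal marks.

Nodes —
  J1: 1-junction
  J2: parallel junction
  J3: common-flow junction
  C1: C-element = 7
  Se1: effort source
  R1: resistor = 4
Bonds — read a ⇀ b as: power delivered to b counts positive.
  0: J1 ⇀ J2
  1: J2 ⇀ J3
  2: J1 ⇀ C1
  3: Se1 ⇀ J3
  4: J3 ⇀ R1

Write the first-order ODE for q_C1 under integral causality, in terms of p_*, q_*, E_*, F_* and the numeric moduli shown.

dq_C1/dt = E_Se1/4 - q_C1/28

#3 |J3  (source Se1 imposes e)
#2 |J1  (prefer integral on C1)
#0 |J2  (closing 1-jn rule on J1)
#1 |J3  (0-jn J2 has e-setter on 0)
#4 |R1  (J3 needs exactly one f-in)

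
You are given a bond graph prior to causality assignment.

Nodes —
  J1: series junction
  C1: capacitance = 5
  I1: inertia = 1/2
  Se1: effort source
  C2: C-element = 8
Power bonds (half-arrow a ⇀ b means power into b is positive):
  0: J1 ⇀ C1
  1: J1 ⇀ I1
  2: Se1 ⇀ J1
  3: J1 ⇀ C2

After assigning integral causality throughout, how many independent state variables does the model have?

3  (C1, C2, I1 all integral)

bond 2 stroke→J1  (Se1: effort source, stroke at far end)
bond 0 stroke→J1  (prefer integral on C1)
bond 1 stroke→I1  (I1 outputs flow p/I1)
bond 3 stroke→J1  (J1 flow already set via bond 1)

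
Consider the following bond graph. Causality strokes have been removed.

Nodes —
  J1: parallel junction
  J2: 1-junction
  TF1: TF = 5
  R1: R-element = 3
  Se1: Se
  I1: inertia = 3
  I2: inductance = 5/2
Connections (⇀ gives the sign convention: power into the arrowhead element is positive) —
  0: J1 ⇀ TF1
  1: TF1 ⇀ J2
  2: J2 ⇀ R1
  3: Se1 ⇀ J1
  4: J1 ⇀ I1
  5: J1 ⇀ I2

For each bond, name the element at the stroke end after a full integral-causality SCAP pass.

#3 stroke→J1  (Se1: effort source, stroke at far end)
#0 stroke→TF1  (common-e at J1 fixed by 3)
#4 stroke→I1  (J1: bond 3 brought effort, rest push out)
#5 stroke→I2  (common-e at J1 fixed by 3)
#1 stroke→J2  (TF TF1: opposite of bond 0)
#2 stroke→R1  (J2 needs exactly one f-in)

β0 stroke at TF1
β1 stroke at J2
β2 stroke at R1
β3 stroke at J1
β4 stroke at I1
β5 stroke at I2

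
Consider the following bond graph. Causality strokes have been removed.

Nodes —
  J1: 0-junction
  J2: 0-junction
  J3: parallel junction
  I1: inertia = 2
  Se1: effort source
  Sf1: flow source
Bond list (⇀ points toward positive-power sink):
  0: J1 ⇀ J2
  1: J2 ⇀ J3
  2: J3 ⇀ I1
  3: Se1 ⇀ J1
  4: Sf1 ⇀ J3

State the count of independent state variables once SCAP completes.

1  (I1 all integral)

β3 stroke→J1  (Se1 (Se) sets effort on bond)
β4 stroke→Sf1  (source Sf1 imposes f)
β0 stroke→J2  (common-e at J1 fixed by 3)
β1 stroke→J3  (J2: bond 0 brought effort, rest push out)
β2 stroke→I1  (J3 effort already set via bond 1)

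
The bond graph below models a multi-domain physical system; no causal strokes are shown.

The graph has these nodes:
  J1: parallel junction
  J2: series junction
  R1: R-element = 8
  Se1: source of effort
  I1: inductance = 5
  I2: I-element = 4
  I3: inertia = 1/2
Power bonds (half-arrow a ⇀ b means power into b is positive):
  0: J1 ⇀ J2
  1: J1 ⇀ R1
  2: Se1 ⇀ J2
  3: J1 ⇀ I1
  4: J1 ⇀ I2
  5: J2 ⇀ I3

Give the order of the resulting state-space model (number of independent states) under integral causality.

3  (I1, I2, I3 all integral)

b2 |J2  (Se1: effort source, stroke at far end)
b3 |I1  (prefer integral on I1)
b4 |I2  (I2: I, integral causality)
b5 |I3  (I3 integral (f out))
b0 |J2  (J2: bond 5 brought flow, rest push out)
b1 |J1  (closing 0-jn rule on J1)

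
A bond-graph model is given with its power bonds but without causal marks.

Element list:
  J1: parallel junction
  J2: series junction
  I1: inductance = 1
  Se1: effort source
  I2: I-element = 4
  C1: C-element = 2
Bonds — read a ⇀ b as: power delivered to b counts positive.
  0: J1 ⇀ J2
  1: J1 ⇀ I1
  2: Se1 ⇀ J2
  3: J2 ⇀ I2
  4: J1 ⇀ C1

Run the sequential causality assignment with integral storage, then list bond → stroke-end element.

bond 0 |J2
bond 1 |I1
bond 2 |J2
bond 3 |I2
bond 4 |J1

#2 stroke→J2  (Se1 fixes effort; stroke away)
#1 stroke→I1  (prefer integral on I1)
#3 stroke→I2  (I2: I, integral causality)
#0 stroke→J2  (1-jn J2 has f-setter on 3)
#4 stroke→J1  (J1: last free bond brings effort in)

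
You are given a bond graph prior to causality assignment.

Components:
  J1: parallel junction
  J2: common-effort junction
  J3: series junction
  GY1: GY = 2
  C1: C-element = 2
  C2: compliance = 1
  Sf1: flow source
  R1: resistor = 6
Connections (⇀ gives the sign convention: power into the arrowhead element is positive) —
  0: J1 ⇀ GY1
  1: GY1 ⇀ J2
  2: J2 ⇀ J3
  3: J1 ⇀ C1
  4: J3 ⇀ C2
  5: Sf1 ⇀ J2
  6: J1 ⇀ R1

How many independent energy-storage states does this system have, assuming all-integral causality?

β5 stroke at Sf1  (Sf1: flow source, stroke at near end)
β3 stroke at J1  (C1 integral (e out))
β0 stroke at GY1  (0-jn J1 has e-setter on 3)
β6 stroke at R1  (J1 effort already set via bond 3)
β1 stroke at GY1  (GY1 both-in/both-out from 0)
β2 stroke at J2  (closing 0-jn rule on J2)
β4 stroke at J3  (J3 flow already set via bond 2)

2  (C1, C2 all integral)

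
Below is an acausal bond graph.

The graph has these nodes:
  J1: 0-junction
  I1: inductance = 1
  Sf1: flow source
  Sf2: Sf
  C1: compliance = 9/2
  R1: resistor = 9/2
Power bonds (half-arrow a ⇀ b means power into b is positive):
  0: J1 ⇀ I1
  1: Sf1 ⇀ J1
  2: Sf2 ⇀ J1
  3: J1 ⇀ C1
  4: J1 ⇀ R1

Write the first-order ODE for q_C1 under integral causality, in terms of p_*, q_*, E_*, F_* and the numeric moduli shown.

dq_C1/dt = F_Sf1 + F_Sf2 - p_I1 - 4*q_C1/81

#1 →Sf1  (Sf1 fixes flow; stroke at Sf1)
#2 →Sf2  (Sf2 (Sf) sets flow on bond)
#0 →I1  (I1 integral (f out))
#3 →J1  (C1 outputs effort q/C1)
#4 →R1  (J1 effort already set via bond 3)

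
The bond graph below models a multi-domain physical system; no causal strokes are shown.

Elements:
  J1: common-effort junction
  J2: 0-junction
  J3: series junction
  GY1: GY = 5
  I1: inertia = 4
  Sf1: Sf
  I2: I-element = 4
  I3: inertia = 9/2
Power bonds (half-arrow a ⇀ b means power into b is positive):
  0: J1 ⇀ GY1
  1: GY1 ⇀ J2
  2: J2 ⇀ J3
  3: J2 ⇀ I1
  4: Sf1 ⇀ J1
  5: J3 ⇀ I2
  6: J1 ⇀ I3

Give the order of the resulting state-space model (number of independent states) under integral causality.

3  (I1, I2, I3 all integral)

b4 →Sf1  (source Sf1 imposes f)
b3 →I1  (I1 outputs flow p/I1)
b5 →I2  (I2: I, integral causality)
b2 →J3  (J3: bond 5 brought flow, rest push out)
b1 →J2  (closing 0-jn rule on J2)
b0 →J1  (GY1: gyrator matches bond 1)
b6 →I3  (0-jn J1 has e-setter on 0)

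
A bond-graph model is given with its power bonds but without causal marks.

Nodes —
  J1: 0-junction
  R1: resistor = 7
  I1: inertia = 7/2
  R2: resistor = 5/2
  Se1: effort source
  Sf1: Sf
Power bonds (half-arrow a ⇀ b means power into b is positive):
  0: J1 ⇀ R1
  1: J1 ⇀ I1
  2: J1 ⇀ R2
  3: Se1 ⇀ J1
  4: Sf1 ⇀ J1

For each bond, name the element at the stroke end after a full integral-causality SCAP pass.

b0 →R1
b1 →I1
b2 →R2
b3 →J1
b4 →Sf1

β3 |J1  (source Se1 imposes e)
β4 |Sf1  (Sf1 fixes flow; stroke at Sf1)
β0 |R1  (common-e at J1 fixed by 3)
β1 |I1  (J1: bond 3 brought effort, rest push out)
β2 |R2  (J1 effort already set via bond 3)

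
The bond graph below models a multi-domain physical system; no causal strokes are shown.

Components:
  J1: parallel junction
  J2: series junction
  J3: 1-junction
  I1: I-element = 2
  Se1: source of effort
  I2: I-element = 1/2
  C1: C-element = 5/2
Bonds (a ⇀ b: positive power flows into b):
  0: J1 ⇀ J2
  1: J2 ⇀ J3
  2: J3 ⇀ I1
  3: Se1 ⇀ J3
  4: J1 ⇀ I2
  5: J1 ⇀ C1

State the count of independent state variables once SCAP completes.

3  (C1, I1, I2 all integral)

b3 →J3  (Se1: effort source, stroke at far end)
b2 →I1  (prefer integral on I1)
b1 →J3  (J3 flow already set via bond 2)
b0 →J2  (J2: bond 1 brought flow, rest push out)
b4 →I2  (prefer integral on I2)
b5 →J1  (J1: last free bond brings effort in)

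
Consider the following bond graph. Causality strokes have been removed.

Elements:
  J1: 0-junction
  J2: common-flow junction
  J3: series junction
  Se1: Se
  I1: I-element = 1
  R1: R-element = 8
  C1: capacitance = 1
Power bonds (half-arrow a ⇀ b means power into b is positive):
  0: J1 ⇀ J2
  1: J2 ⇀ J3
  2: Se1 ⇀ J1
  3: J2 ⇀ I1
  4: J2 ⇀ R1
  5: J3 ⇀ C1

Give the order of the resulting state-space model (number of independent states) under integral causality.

2  (C1, I1 all integral)

b2 |J1  (source Se1 imposes e)
b0 |J2  (common-e at J1 fixed by 2)
b3 |I1  (I1 outputs flow p/I1)
b1 |J2  (common-f at J2 fixed by 3)
b4 |J2  (common-f at J2 fixed by 3)
b5 |J3  (common-f at J3 fixed by 1)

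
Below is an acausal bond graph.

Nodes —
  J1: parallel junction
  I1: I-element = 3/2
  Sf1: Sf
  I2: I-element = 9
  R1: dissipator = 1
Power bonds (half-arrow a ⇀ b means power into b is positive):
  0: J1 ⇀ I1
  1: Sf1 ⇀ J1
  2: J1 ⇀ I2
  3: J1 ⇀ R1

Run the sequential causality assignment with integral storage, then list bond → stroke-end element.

β1 →Sf1  (Sf1 (Sf) sets flow on bond)
β0 →I1  (I1: I, integral causality)
β2 →I2  (I2 outputs flow p/I2)
β3 →J1  (J1 needs exactly one e-in)

bond 0 →I1
bond 1 →Sf1
bond 2 →I2
bond 3 →J1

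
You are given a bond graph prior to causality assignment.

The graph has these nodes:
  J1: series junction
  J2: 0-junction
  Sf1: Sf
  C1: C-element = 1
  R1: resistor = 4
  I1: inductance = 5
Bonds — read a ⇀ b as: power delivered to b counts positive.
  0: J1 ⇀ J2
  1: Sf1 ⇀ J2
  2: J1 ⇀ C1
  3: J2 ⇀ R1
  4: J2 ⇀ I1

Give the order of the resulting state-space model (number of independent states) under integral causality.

bond 1 stroke→Sf1  (Sf1 (Sf) sets flow on bond)
bond 2 stroke→J1  (C1 outputs effort q/C1)
bond 0 stroke→J2  (J1 needs exactly one f-in)
bond 3 stroke→R1  (common-e at J2 fixed by 0)
bond 4 stroke→I1  (J2 effort already set via bond 0)

2  (C1, I1 all integral)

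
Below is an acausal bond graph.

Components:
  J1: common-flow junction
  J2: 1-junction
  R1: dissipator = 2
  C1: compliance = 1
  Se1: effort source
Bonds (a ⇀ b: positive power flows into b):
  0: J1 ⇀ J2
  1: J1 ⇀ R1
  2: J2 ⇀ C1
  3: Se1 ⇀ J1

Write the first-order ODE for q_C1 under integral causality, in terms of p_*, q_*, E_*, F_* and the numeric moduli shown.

dq_C1/dt = E_Se1/2 - q_C1/2

β3 stroke at J1  (Se1 fixes effort; stroke away)
β2 stroke at J2  (C1: C, integral causality)
β0 stroke at J1  (J2: last free bond brings flow in)
β1 stroke at R1  (closing 1-jn rule on J1)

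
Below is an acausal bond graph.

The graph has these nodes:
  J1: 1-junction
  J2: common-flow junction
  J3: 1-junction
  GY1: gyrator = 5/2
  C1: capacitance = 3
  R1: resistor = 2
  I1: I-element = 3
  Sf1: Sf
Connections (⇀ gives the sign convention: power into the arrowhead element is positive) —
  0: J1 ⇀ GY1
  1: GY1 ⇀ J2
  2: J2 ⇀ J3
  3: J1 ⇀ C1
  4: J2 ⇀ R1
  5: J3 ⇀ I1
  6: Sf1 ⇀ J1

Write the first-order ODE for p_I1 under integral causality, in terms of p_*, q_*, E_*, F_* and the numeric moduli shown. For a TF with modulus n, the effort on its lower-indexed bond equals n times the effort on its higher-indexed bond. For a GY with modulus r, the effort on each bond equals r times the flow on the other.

#6 →Sf1  (Sf1: flow source, stroke at near end)
#0 →J1  (common-f at J1 fixed by 6)
#3 →J1  (J1: bond 6 brought flow, rest push out)
#1 →J2  (GY1 both-in/both-out from 0)
#5 →I1  (I1 outputs flow p/I1)
#2 →J3  (J3: bond 5 brought flow, rest push out)
#4 →J2  (common-f at J2 fixed by 2)

dp_I1/dt = 5*F_Sf1/2 - 2*p_I1/3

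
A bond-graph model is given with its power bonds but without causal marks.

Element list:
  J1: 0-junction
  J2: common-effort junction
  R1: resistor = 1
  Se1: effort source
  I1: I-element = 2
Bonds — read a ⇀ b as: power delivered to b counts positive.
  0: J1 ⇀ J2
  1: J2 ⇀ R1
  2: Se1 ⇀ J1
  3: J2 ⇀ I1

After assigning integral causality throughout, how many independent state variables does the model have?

1  (I1 all integral)

β2 →J1  (Se1 (Se) sets effort on bond)
β0 →J2  (J1: bond 2 brought effort, rest push out)
β1 →R1  (J2 effort already set via bond 0)
β3 →I1  (common-e at J2 fixed by 0)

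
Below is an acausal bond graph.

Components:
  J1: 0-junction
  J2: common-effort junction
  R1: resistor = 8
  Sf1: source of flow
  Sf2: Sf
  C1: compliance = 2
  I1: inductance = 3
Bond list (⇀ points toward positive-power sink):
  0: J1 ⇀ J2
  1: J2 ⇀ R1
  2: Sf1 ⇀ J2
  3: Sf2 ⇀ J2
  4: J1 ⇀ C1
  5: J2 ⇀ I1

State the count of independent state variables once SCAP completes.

#2 |Sf1  (Sf1: flow source, stroke at near end)
#3 |Sf2  (Sf2: flow source, stroke at near end)
#4 |J1  (C1: C, integral causality)
#0 |J2  (J1 effort already set via bond 4)
#1 |R1  (0-jn J2 has e-setter on 0)
#5 |I1  (0-jn J2 has e-setter on 0)

2  (C1, I1 all integral)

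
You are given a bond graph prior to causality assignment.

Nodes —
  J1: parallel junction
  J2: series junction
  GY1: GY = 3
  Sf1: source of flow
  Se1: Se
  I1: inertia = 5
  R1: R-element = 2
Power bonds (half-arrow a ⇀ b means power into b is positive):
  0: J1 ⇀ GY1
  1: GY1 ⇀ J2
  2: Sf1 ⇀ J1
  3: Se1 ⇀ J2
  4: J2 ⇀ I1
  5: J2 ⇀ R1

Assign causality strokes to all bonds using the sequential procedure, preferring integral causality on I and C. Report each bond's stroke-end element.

bond 0 stroke at J1
bond 1 stroke at J2
bond 2 stroke at Sf1
bond 3 stroke at J2
bond 4 stroke at I1
bond 5 stroke at J2

b2 |Sf1  (source Sf1 imposes f)
b3 |J2  (Se1: effort source, stroke at far end)
b0 |J1  (only one effort-in slot at J1)
b1 |J2  (GY1: gyrator matches bond 0)
b4 |I1  (prefer integral on I1)
b5 |J2  (J2 flow already set via bond 4)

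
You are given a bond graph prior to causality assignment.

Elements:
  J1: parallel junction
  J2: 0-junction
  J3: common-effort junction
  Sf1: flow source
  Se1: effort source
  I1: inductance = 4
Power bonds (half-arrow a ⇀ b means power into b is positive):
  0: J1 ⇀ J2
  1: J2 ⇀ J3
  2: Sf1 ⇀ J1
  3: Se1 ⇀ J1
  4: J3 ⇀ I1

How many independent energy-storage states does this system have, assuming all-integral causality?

1  (I1 all integral)

β2 stroke at Sf1  (Sf1: flow source, stroke at near end)
β3 stroke at J1  (Se1 (Se) sets effort on bond)
β0 stroke at J2  (0-jn J1 has e-setter on 3)
β1 stroke at J3  (J2: bond 0 brought effort, rest push out)
β4 stroke at I1  (J3: bond 1 brought effort, rest push out)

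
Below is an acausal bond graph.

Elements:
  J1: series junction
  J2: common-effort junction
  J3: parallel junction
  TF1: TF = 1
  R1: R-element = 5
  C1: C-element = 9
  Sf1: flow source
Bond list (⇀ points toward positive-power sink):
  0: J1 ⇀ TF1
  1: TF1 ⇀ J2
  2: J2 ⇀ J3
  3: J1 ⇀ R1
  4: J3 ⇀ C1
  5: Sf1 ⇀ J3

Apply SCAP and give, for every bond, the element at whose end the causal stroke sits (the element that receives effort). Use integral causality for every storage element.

#5 stroke at Sf1  (Sf1: flow source, stroke at near end)
#4 stroke at J3  (C1 outputs effort q/C1)
#2 stroke at J2  (J3: bond 4 brought effort, rest push out)
#1 stroke at TF1  (common-e at J2 fixed by 2)
#0 stroke at J1  (through TF1, causality passes straight; one stroke at TF1)
#3 stroke at R1  (J1: last free bond brings flow in)

#0 stroke→J1
#1 stroke→TF1
#2 stroke→J2
#3 stroke→R1
#4 stroke→J3
#5 stroke→Sf1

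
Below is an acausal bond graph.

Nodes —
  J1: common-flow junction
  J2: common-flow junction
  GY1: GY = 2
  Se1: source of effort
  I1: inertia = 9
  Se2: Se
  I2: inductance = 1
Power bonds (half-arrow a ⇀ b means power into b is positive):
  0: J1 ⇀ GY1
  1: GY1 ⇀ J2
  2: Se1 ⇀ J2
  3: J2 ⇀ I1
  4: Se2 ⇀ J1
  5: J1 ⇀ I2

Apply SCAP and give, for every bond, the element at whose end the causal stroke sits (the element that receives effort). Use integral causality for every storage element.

β0 stroke→J1
β1 stroke→J2
β2 stroke→J2
β3 stroke→I1
β4 stroke→J1
β5 stroke→I2

β2 →J2  (Se1: effort source, stroke at far end)
β4 →J1  (Se2 fixes effort; stroke away)
β3 →I1  (prefer integral on I1)
β1 →J2  (J2 flow already set via bond 3)
β0 →J1  (GY1: gyrator matches bond 1)
β5 →I2  (closing 1-jn rule on J1)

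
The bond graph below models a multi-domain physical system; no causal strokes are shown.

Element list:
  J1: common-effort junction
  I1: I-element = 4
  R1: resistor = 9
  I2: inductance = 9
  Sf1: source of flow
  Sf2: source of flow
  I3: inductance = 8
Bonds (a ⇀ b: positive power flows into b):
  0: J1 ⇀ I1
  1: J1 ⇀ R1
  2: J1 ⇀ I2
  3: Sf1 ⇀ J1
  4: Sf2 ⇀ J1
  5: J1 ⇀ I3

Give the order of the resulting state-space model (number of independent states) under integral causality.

3  (I1, I2, I3 all integral)

b3 stroke at Sf1  (source Sf1 imposes f)
b4 stroke at Sf2  (Sf2 fixes flow; stroke at Sf2)
b0 stroke at I1  (I1: I, integral causality)
b2 stroke at I2  (I2 outputs flow p/I2)
b5 stroke at I3  (prefer integral on I3)
b1 stroke at J1  (J1 needs exactly one e-in)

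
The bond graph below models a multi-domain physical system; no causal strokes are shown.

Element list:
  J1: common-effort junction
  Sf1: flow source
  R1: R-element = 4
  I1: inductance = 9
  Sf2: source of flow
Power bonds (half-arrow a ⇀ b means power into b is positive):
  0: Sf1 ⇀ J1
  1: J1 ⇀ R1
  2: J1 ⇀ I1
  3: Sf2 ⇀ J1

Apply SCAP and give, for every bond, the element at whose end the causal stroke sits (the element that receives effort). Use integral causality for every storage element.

#0 |Sf1
#1 |J1
#2 |I1
#3 |Sf2

β0 |Sf1  (source Sf1 imposes f)
β3 |Sf2  (source Sf2 imposes f)
β2 |I1  (I1: I, integral causality)
β1 |J1  (J1 needs exactly one e-in)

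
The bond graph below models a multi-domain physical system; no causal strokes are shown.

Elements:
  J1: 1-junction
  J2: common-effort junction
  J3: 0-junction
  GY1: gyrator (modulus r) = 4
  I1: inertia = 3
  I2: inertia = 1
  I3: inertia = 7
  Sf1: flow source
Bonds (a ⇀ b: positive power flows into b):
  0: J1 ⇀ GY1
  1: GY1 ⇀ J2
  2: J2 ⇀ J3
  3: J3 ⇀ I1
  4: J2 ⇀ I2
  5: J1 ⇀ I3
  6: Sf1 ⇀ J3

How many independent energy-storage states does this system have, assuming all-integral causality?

bond 6 →Sf1  (Sf1: flow source, stroke at near end)
bond 3 →I1  (I1 outputs flow p/I1)
bond 2 →J3  (only one effort-in slot at J3)
bond 4 →I2  (prefer integral on I2)
bond 1 →J2  (J2: last free bond brings effort in)
bond 0 →J1  (through GY1, causality inverts; strokes same side of GY1)
bond 5 →I3  (only one flow-in slot at J1)

3  (I1, I2, I3 all integral)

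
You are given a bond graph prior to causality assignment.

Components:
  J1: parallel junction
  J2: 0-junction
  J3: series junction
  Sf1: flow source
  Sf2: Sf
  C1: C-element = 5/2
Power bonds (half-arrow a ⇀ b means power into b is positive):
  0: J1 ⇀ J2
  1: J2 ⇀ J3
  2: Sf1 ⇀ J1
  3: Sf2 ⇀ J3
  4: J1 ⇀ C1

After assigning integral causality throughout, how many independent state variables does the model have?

1  (C1 all integral)

bond 2 stroke at Sf1  (source Sf1 imposes f)
bond 3 stroke at Sf2  (Sf2 (Sf) sets flow on bond)
bond 1 stroke at J3  (J3 flow already set via bond 3)
bond 0 stroke at J2  (J2 needs exactly one e-in)
bond 4 stroke at J1  (closing 0-jn rule on J1)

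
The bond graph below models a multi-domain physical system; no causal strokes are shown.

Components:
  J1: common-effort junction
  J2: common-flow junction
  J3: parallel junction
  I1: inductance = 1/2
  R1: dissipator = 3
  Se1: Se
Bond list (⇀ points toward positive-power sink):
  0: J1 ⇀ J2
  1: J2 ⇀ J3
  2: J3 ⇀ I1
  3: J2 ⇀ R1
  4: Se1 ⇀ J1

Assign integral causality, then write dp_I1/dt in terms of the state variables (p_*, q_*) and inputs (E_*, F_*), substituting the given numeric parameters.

dp_I1/dt = E_Se1 - 6*p_I1

b4 stroke→J1  (Se1 (Se) sets effort on bond)
b0 stroke→J2  (common-e at J1 fixed by 4)
b2 stroke→I1  (I1 outputs flow p/I1)
b1 stroke→J3  (J3: last free bond brings effort in)
b3 stroke→J2  (common-f at J2 fixed by 1)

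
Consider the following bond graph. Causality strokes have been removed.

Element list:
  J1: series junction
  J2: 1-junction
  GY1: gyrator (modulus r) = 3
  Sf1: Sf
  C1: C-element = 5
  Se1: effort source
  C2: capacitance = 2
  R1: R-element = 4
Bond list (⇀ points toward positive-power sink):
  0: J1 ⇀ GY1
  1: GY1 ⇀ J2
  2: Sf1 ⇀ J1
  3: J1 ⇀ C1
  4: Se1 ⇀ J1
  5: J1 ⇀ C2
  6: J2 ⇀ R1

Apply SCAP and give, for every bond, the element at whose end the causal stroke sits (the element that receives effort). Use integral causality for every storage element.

b2 |Sf1  (source Sf1 imposes f)
b4 |J1  (Se1: effort source, stroke at far end)
b0 |J1  (J1 flow already set via bond 2)
b3 |J1  (common-f at J1 fixed by 2)
b5 |J1  (J1: bond 2 brought flow, rest push out)
b1 |J2  (GY1 both-in/both-out from 0)
b6 |R1  (J2 needs exactly one f-in)

bond 0 →J1
bond 1 →J2
bond 2 →Sf1
bond 3 →J1
bond 4 →J1
bond 5 →J1
bond 6 →R1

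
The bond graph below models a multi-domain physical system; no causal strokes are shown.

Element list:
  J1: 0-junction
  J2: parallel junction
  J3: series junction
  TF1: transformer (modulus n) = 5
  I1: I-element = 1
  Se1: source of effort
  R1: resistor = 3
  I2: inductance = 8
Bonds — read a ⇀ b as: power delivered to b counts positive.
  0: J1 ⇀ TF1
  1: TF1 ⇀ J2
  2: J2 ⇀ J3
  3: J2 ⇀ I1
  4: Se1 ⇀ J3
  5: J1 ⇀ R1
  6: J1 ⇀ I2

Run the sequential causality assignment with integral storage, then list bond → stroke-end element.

bond 4 →J3  (Se1 (Se) sets effort on bond)
bond 2 →J2  (closing 1-jn rule on J3)
bond 1 →TF1  (common-e at J2 fixed by 2)
bond 3 →I1  (J2: bond 2 brought effort, rest push out)
bond 0 →J1  (TF1 one-in-one-out from 1)
bond 5 →R1  (common-e at J1 fixed by 0)
bond 6 →I2  (J1: bond 0 brought effort, rest push out)

b0 |J1
b1 |TF1
b2 |J2
b3 |I1
b4 |J3
b5 |R1
b6 |I2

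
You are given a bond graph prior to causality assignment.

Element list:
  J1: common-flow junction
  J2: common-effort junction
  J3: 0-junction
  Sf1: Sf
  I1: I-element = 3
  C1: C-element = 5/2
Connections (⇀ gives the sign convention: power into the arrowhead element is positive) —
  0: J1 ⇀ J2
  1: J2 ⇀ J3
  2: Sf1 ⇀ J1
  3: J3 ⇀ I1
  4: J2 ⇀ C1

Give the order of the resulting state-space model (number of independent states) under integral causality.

2  (C1, I1 all integral)

#2 →Sf1  (Sf1 (Sf) sets flow on bond)
#0 →J1  (J1 flow already set via bond 2)
#3 →I1  (I1 integral (f out))
#1 →J3  (J3 needs exactly one e-in)
#4 →J2  (J2: last free bond brings effort in)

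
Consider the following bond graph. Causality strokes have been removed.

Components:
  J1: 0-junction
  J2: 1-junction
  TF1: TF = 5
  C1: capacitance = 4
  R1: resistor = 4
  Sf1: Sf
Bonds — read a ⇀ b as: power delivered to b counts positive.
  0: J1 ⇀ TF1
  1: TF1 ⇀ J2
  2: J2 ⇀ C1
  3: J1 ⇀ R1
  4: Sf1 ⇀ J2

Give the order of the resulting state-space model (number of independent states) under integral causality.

#4 stroke at Sf1  (Sf1 fixes flow; stroke at Sf1)
#1 stroke at J2  (J2 flow already set via bond 4)
#2 stroke at J2  (J2: bond 4 brought flow, rest push out)
#0 stroke at TF1  (TF1: transformer flips bond 1)
#3 stroke at J1  (J1 needs exactly one e-in)

1  (C1 all integral)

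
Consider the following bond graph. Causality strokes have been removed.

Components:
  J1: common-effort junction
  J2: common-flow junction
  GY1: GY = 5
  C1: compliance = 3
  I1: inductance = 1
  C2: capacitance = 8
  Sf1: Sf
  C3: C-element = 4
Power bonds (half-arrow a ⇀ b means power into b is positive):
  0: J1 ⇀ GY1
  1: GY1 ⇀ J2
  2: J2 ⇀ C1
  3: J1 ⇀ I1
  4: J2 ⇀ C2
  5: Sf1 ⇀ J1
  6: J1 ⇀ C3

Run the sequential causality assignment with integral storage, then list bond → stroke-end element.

β0 stroke at GY1
β1 stroke at GY1
β2 stroke at J2
β3 stroke at I1
β4 stroke at J2
β5 stroke at Sf1
β6 stroke at J1

#5 |Sf1  (Sf1 fixes flow; stroke at Sf1)
#2 |J2  (C1: C, integral causality)
#3 |I1  (I1 outputs flow p/I1)
#4 |J2  (C2 outputs effort q/C2)
#1 |GY1  (J2 needs exactly one f-in)
#0 |GY1  (GY GY1: same side as bond 1)
#6 |J1  (only one effort-in slot at J1)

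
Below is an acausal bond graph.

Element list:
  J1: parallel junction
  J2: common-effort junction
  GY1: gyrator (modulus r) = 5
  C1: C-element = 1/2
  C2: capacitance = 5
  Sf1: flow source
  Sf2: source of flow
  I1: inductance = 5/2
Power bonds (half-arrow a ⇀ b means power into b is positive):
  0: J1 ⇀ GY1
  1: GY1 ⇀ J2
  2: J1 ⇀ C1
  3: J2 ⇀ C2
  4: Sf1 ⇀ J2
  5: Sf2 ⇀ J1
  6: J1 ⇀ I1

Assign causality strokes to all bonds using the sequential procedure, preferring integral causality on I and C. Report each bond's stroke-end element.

b0 stroke→GY1
b1 stroke→GY1
b2 stroke→J1
b3 stroke→J2
b4 stroke→Sf1
b5 stroke→Sf2
b6 stroke→I1

β4 |Sf1  (source Sf1 imposes f)
β5 |Sf2  (Sf2 fixes flow; stroke at Sf2)
β2 |J1  (C1: C, integral causality)
β0 |GY1  (J1 effort already set via bond 2)
β6 |I1  (0-jn J1 has e-setter on 2)
β1 |GY1  (GY GY1: same side as bond 0)
β3 |J2  (closing 0-jn rule on J2)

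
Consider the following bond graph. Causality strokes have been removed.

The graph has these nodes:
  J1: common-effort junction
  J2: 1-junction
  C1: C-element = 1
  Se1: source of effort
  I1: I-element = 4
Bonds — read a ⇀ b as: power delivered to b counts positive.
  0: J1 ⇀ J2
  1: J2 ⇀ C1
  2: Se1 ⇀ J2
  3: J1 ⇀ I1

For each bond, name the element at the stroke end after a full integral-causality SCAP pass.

#2 stroke→J2  (source Se1 imposes e)
#1 stroke→J2  (C1: C, integral causality)
#0 stroke→J1  (only one flow-in slot at J2)
#3 stroke→I1  (J1: bond 0 brought effort, rest push out)

b0 →J1
b1 →J2
b2 →J2
b3 →I1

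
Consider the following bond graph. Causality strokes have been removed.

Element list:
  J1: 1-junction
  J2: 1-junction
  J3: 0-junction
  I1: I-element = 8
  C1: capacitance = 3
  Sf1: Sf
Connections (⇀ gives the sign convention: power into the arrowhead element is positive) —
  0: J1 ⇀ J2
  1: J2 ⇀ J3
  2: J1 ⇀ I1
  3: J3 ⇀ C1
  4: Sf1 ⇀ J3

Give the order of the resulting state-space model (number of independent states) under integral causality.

bond 4 |Sf1  (Sf1 (Sf) sets flow on bond)
bond 2 |I1  (I1 integral (f out))
bond 0 |J1  (common-f at J1 fixed by 2)
bond 1 |J2  (J2: bond 0 brought flow, rest push out)
bond 3 |J3  (J3 needs exactly one e-in)

2  (C1, I1 all integral)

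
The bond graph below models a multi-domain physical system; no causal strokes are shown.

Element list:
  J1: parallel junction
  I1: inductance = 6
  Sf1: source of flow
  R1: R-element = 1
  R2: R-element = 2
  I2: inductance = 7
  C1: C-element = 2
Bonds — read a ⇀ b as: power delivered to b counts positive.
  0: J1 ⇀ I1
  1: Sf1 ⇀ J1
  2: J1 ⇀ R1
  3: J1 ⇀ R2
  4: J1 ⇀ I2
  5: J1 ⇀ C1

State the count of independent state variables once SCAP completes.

3  (C1, I1, I2 all integral)

#1 stroke at Sf1  (Sf1: flow source, stroke at near end)
#0 stroke at I1  (I1 integral (f out))
#4 stroke at I2  (I2 outputs flow p/I2)
#5 stroke at J1  (prefer integral on C1)
#2 stroke at R1  (0-jn J1 has e-setter on 5)
#3 stroke at R2  (common-e at J1 fixed by 5)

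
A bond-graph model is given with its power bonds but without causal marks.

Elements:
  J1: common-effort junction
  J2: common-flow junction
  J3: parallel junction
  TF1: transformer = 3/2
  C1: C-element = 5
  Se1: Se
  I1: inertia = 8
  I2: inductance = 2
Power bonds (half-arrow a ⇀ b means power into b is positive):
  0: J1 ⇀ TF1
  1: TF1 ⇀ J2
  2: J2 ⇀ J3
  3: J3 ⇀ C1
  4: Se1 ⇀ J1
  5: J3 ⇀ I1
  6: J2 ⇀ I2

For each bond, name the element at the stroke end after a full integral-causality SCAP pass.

b4 stroke→J1  (Se1 (Se) sets effort on bond)
b0 stroke→TF1  (J1 effort already set via bond 4)
b1 stroke→J2  (through TF1, causality passes straight; one stroke at TF1)
b3 stroke→J3  (C1 integral (e out))
b2 stroke→J2  (0-jn J3 has e-setter on 3)
b5 stroke→I1  (J3 effort already set via bond 3)
b6 stroke→I2  (closing 1-jn rule on J2)

β0 |TF1
β1 |J2
β2 |J2
β3 |J3
β4 |J1
β5 |I1
β6 |I2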